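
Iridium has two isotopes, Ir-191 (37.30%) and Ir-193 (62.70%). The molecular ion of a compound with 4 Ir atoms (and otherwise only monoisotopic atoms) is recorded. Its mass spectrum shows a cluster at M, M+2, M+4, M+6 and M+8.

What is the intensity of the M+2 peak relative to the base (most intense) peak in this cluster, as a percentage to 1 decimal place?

(0.3730 + 0.6270)^4 gives M 0.0194, M+2 0.1302, M+4 0.3282, M+6 0.3678, M+8 0.1546; the largest is M+6.
P(M+6) = C(4,3) × 0.3730^1 × 0.6270^3 = 4 × 0.3730 × 0.24649188 = 0.367766 (base)
P(M+2) = C(4,1) × 0.3730^3 × 0.6270^1 = 4 × 0.05189512 × 0.6270 = 0.130153
Relative intensity = 0.130153 / 0.367766 × 100 = 35.4

35.4%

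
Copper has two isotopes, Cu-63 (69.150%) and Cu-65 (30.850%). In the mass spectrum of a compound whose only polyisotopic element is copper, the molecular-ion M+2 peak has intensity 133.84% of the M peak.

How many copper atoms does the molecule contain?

The M+2/M ratio from n Cu atoms is n · q/p = n · 0.30850/0.69150.
n = 1.3384 × 0.69150/0.30850 = 3.00 ≈ 3

3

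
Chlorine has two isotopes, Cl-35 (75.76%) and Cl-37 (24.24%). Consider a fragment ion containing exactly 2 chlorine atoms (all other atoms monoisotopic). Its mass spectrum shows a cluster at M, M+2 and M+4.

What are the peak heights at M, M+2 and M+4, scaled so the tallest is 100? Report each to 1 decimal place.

100.0 : 64.0 : 10.2

Each Cl atom is independently Cl-35 (p = 0.7576) or Cl-37 (q = 0.2424); the cluster is the binomial expansion (p + q)^2.
P(M) = 0.7576^2 = 0.573958
P(M+2) = 2 × 0.7576^1 × 0.2424^1 = 0.367284
P(M+4) = 0.2424^2 = 0.058758
The M peak is largest (0.573958); scaling to 100 gives 100.0 : 64.0 : 10.2.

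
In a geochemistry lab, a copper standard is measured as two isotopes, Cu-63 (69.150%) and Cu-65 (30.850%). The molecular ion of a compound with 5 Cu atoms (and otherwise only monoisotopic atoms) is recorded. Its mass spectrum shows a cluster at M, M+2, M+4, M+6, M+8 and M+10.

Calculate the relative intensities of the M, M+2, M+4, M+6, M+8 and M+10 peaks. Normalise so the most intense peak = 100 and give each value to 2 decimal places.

44.83 : 100.00 : 89.23 : 39.81 : 8.88 : 0.79

Each Cu atom is independently Cu-63 (p = 0.69150) or Cu-65 (q = 0.30850); the cluster is the binomial expansion (p + q)^5.
P(M) = 0.69150^5 = 0.158111
P(M+2) = 5 × 0.69150^4 × 0.30850^1 = 0.352691
P(M+4) = 10 × 0.69150^3 × 0.30850^2 = 0.314693
P(M+6) = 10 × 0.69150^2 × 0.30850^3 = 0.140394
P(M+8) = 5 × 0.69150^1 × 0.30850^4 = 0.031317
P(M+10) = 0.30850^5 = 0.002794
The M+2 peak is largest (0.352691); scaling to 100 gives 44.83 : 100.00 : 89.23 : 39.81 : 8.88 : 0.79.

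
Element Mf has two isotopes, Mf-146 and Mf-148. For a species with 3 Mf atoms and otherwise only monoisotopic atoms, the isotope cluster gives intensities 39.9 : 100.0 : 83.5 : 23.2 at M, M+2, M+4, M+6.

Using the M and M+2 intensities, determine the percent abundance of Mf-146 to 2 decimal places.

Let p = fractional abundance of Mf-146. I(M+2)/I(M) = [C(3,1)·p^2·(1−p)] / p^3 = 3·(1−p)/p = 100.0/39.9 = 2.5063
(1−p)/p = 2.5063/3 = 0.8354  ⇒  p = 1/(1 + 0.8354) = 0.5448
Mf-146: 54.48%, Mf-148: 45.52%.

54.48%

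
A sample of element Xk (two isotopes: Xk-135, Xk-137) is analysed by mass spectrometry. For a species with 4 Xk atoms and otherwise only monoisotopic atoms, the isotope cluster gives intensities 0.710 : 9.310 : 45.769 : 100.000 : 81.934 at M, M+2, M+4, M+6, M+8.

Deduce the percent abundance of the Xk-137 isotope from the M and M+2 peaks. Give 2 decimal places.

76.63%

If p is the fraction of Xk that is Xk-135, then I(M+2)/I(M) = [C(4,1)·p^3·(1−p)] / p^4 = 4·(1−p)/p = 9.310/0.710 = 13.1127
(1−p)/p = 13.1127/4 = 3.2782  ⇒  p = 1/(1 + 3.2782) = 0.2337
Xk-135: 23.37%, Xk-137: 76.63%.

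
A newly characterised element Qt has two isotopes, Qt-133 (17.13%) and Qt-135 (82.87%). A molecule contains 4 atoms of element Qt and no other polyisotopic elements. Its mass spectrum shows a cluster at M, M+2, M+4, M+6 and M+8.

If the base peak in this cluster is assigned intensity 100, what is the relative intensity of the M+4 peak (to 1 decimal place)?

Binomial terms of (0.1713 + 0.8287)^4: M 0.0009, M+2 0.0167, M+4 0.1209, M+6 0.3900, M+8 0.4716 → M+8 is the base peak.
P(M+8) = C(4,4) × 0.1713^0 × 0.8287^4 = 1 × 1.0000 × 0.4716169 = 0.471617 (base)
P(M+4) = C(4,2) × 0.1713^2 × 0.8287^2 = 6 × 0.02934369 × 0.68674369 = 0.120910
Relative intensity = 0.120910 / 0.471617 × 100 = 25.6

25.6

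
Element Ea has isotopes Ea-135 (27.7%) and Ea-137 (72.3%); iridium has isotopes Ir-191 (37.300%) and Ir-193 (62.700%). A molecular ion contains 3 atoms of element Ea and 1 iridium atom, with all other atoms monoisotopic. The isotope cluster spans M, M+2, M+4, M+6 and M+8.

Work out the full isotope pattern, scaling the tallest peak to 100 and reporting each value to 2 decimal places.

1.92 : 18.24 : 64.45 : 100.00 : 57.33

Element Ea pattern (n=3): 0.02125393 : 0.1664252 : 0.4343878 : 0.37793307
Iridium pattern (n=1): 0.3730 : 0.6270
Convolve the two distributions (both contribute in 2-u steps):
  M: 0.02125393×0.3730 = 0.007928
  M+2: 0.02125393×0.6270 + 0.1664252×0.3730 = 0.075403
  M+4: 0.1664252×0.6270 + 0.4343878×0.3730 = 0.266375
  M+6: 0.4343878×0.6270 + 0.37793307×0.3730 = 0.413330
  M+8: 0.37793307×0.6270 = 0.236964
Scale to base peak (0.413330) = 100: 1.92 : 18.24 : 64.45 : 100.00 : 57.33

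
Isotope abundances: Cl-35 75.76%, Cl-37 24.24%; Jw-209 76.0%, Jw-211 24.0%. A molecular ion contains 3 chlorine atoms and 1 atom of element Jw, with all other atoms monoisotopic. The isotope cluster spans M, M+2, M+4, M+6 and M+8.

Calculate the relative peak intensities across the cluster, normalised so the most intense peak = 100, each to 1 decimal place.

Chlorine pattern (n=3): 0.4348304 : 0.41738208 : 0.13354464 : 0.01424288
Element Jw pattern (n=1): 0.7600 : 0.2400
Convolve the two distributions (both contribute in 2-u steps):
  M: 0.4348304×0.7600 = 0.330471
  M+2: 0.4348304×0.2400 + 0.41738208×0.7600 = 0.421570
  M+4: 0.41738208×0.2400 + 0.13354464×0.7600 = 0.201666
  M+6: 0.13354464×0.2400 + 0.01424288×0.7600 = 0.042875
  M+8: 0.01424288×0.2400 = 0.003418
Scale to base peak (0.421570) = 100: 78.4 : 100.0 : 47.8 : 10.2 : 0.8

78.4 : 100.0 : 47.8 : 10.2 : 0.8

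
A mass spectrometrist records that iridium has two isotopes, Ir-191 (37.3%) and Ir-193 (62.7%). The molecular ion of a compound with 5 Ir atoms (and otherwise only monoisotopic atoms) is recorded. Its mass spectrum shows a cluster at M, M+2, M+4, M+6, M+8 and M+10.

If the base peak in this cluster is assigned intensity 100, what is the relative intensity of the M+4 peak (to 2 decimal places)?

Term probabilities: M 0.0072, M+2 0.0607, M+4 0.2040, M+6 0.3429, M+8 0.2882, M+10 0.0969. Base peak = M+6.
P(M+6) = C(5,3) × 0.373^2 × 0.627^3 = 10 × 0.139129 × 0.24649188 = 0.342942 (base)
P(M+4) = C(5,2) × 0.373^3 × 0.627^2 = 10 × 0.05189512 × 0.393129 = 0.204015
Relative intensity = 0.204015 / 0.342942 × 100 = 59.49

59.49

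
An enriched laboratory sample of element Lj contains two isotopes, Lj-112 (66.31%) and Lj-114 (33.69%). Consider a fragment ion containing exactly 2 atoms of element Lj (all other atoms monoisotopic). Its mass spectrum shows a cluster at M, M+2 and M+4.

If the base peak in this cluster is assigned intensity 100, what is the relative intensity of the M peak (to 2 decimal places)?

Term probabilities: M 0.4397, M+2 0.4468, M+4 0.1135. Base peak = M+2.
P(M+2) = C(2,1) × 0.6631^1 × 0.3369^1 = 2 × 0.6631 × 0.3369 = 0.446797 (base)
P(M) = C(2,0) × 0.6631^2 × 0.3369^0 = 1 × 0.43970161 × 1.0000 = 0.439702
Relative intensity = 0.439702 / 0.446797 × 100 = 98.41

98.41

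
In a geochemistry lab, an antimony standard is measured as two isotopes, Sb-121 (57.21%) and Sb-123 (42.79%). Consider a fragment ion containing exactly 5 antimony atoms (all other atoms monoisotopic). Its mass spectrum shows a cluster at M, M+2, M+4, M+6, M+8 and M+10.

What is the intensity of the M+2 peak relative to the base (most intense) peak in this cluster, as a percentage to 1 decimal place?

66.8%

Binomial terms of (0.5721 + 0.4279)^5: M 0.0613, M+2 0.2292, M+4 0.3428, M+6 0.2564, M+8 0.0959, M+10 0.0143 → M+4 is the base peak.
P(M+4) = C(5,2) × 0.5721^3 × 0.4279^2 = 10 × 0.18724742 × 0.18309841 = 0.342847 (base)
P(M+2) = C(5,1) × 0.5721^4 × 0.4279^1 = 5 × 0.10712425 × 0.4279 = 0.229192
Relative intensity = 0.229192 / 0.342847 × 100 = 66.8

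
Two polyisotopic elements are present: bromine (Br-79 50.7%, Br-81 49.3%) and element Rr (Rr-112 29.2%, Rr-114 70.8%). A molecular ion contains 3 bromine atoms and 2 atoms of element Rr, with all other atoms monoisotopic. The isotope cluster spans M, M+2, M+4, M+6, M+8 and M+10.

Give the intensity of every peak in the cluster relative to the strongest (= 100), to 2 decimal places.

Bromine pattern (n=3): 0.13032384 : 0.38017547 : 0.36967753 : 0.11982316
Element Rr pattern (n=2): 0.085264 : 0.413472 : 0.501264
Convolve the two distributions (both contribute in 2-u steps):
  M: 0.13032384×0.085264 = 0.011112
  M+2: 0.13032384×0.413472 + 0.38017547×0.085264 = 0.086301
  M+4: 0.13032384×0.501264 + 0.38017547×0.413472 + 0.36967753×0.085264 = 0.254039
  M+6: 0.38017547×0.501264 + 0.36967753×0.413472 + 0.11982316×0.085264 = 0.353636
  M+8: 0.36967753×0.501264 + 0.11982316×0.413472 = 0.234850
  M+10: 0.11982316×0.501264 = 0.060063
Scale to base peak (0.353636) = 100: 3.14 : 24.40 : 71.84 : 100.00 : 66.41 : 16.98

3.14 : 24.40 : 71.84 : 100.00 : 66.41 : 16.98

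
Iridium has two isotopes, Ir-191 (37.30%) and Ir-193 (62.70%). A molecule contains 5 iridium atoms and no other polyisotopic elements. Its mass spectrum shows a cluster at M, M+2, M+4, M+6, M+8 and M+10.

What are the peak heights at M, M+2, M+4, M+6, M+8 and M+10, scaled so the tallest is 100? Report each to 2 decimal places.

2.11 : 17.70 : 59.49 : 100.00 : 84.05 : 28.26

Expanding (0.3730 + 0.6270)^5:
P(M) = 0.3730^5 = 0.007220
P(M+2) = 5 × 0.3730^4 × 0.6270^1 = 0.060684
P(M+4) = 10 × 0.3730^3 × 0.6270^2 = 0.204015
P(M+6) = 10 × 0.3730^2 × 0.6270^3 = 0.342942
P(M+8) = 5 × 0.3730^1 × 0.6270^4 = 0.288237
P(M+10) = 0.6270^5 = 0.096903
The M+6 peak is largest (0.342942); scaling to 100 gives 2.11 : 17.70 : 59.49 : 100.00 : 84.05 : 28.26.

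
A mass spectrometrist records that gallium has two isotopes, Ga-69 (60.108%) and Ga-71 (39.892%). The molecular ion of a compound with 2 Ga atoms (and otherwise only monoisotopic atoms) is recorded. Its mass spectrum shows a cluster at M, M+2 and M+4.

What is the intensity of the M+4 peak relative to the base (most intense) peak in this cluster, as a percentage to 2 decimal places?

(0.60108 + 0.39892)^2 gives M 0.3613, M+2 0.4796, M+4 0.1591; the largest is M+2.
P(M+2) = C(2,1) × 0.60108^1 × 0.39892^1 = 2 × 0.60108 × 0.39892 = 0.479566 (base)
P(M+4) = C(2,2) × 0.60108^0 × 0.39892^2 = 1 × 1.0000 × 0.15913717 = 0.159137
Relative intensity = 0.159137 / 0.479566 × 100 = 33.18

33.18%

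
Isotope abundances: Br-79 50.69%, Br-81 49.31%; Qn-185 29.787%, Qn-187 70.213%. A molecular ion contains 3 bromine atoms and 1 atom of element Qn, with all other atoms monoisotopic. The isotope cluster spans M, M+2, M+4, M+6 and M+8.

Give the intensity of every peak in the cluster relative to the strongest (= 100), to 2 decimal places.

Bromine pattern (n=3): 0.13024674 : 0.3801026 : 0.36975457 : 0.11989609
Element Qn pattern (n=1): 0.29787 : 0.70213
Convolve the two distributions (both contribute in 2-u steps):
  M: 0.13024674×0.29787 = 0.038797
  M+2: 0.13024674×0.70213 + 0.3801026×0.29787 = 0.204671
  M+4: 0.3801026×0.70213 + 0.36975457×0.29787 = 0.377020
  M+6: 0.36975457×0.70213 + 0.11989609×0.29787 = 0.295329
  M+8: 0.11989609×0.70213 = 0.084183
Scale to base peak (0.377020) = 100: 10.29 : 54.29 : 100.00 : 78.33 : 22.33

10.29 : 54.29 : 100.00 : 78.33 : 22.33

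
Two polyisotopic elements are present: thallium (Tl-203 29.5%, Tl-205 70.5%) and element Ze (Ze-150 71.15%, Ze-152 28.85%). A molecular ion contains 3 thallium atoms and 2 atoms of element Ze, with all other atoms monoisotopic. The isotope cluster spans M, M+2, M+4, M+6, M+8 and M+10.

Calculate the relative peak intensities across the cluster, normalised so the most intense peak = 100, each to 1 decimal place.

3.5 : 27.8 : 80.5 : 100.0 : 48.3 : 7.8

Thallium pattern (n=3): 0.02567237 : 0.18405787 : 0.43986713 : 0.35040263
Element Ze pattern (n=2): 0.50623225 : 0.4105355 : 0.08323225
Convolve the two distributions (both contribute in 2-u steps):
  M: 0.02567237×0.50623225 = 0.012996
  M+2: 0.02567237×0.4105355 + 0.18405787×0.50623225 = 0.103715
  M+4: 0.02567237×0.08323225 + 0.18405787×0.4105355 + 0.43986713×0.50623225 = 0.300374
  M+6: 0.18405787×0.08323225 + 0.43986713×0.4105355 + 0.35040263×0.50623225 = 0.373286
  M+8: 0.43986713×0.08323225 + 0.35040263×0.4105355 = 0.180464
  M+10: 0.35040263×0.08323225 = 0.029165
Scale to base peak (0.373286) = 100: 3.5 : 27.8 : 80.5 : 100.0 : 48.3 : 7.8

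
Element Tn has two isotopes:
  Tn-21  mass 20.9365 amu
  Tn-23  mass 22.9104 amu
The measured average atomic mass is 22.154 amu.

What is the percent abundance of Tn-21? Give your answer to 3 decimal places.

With x = fraction of Tn-21 (so Tn-23 is 1 − x):
20.9365·x + 22.9104·(1 − x) = 22.154
(20.9365 − 22.9104)·x = 22.154 − 22.9104
x = -0.7564 / -1.9739 = 0.38320 → 38.320% Tn-21, 61.680% Tn-23.

38.320%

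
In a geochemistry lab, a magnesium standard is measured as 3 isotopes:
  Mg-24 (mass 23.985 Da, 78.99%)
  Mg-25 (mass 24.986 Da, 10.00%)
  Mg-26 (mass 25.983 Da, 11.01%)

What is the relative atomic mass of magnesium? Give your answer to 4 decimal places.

24.3051 Da

Weight each isotope mass by its fractional abundance: 0.7899 × 23.985 + 0.1000 × 24.986 + 0.1101 × 25.983
= 18.94575 + 2.49860 + 2.86073 = 24.30508 Da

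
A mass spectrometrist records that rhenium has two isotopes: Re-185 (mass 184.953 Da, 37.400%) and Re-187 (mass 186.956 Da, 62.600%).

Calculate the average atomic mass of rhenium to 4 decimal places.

Weight each isotope mass by its fractional abundance: 0.37400 × 184.953 + 0.62600 × 186.956
= 69.17242 + 117.03446 = 186.20688 Da

186.2069 Da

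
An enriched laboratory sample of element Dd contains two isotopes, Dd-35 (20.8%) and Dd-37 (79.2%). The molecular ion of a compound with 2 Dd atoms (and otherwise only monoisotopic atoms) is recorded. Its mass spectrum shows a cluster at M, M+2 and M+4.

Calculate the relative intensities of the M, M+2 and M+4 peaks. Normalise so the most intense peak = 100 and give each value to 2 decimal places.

6.90 : 52.53 : 100.00

Each Dd atom is independently Dd-35 (p = 0.208) or Dd-37 (q = 0.792); the cluster is the binomial expansion (p + q)^2.
P(M) = 0.208^2 = 0.043264
P(M+2) = 2 × 0.208^1 × 0.792^1 = 0.329472
P(M+4) = 0.792^2 = 0.627264
The M+4 peak is largest (0.627264); scaling to 100 gives 6.90 : 52.53 : 100.00.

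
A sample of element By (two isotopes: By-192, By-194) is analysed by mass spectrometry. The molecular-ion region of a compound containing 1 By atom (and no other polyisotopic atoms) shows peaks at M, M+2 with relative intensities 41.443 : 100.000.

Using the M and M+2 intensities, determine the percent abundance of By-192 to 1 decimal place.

29.3%

If p is the fraction of By that is By-192, then I(M+2)/I(M) = [C(1,1)·p^0·(1−p)] / p^1 = 1·(1−p)/p = 100.000/41.443 = 2.4130
(1−p)/p = 2.4130/1 = 2.4130  ⇒  p = 1/(1 + 2.4130) = 0.2930
By-192: 29.3%, By-194: 70.7%.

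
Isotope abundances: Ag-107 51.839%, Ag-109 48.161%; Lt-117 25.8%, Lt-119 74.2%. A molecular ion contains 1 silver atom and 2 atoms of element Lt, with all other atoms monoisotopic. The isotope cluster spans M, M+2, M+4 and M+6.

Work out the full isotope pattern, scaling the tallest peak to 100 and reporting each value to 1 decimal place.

7.3 : 49.1 : 100.0 : 56.4

Silver pattern (n=1): 0.51839 : 0.48161
Element Lt pattern (n=2): 0.066564 : 0.382872 : 0.550564
Convolve the two distributions (both contribute in 2-u steps):
  M: 0.51839×0.066564 = 0.034506
  M+2: 0.51839×0.382872 + 0.48161×0.066564 = 0.230535
  M+4: 0.51839×0.550564 + 0.48161×0.382872 = 0.469802
  M+6: 0.48161×0.550564 = 0.265157
Scale to base peak (0.469802) = 100: 7.3 : 49.1 : 100.0 : 56.4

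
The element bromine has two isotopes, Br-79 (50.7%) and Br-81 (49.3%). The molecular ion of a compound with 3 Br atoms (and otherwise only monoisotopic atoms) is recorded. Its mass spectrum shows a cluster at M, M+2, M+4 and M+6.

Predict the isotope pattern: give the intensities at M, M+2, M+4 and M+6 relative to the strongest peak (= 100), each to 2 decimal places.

34.28 : 100.00 : 97.24 : 31.52

The 3 Br atoms are independent, so intensities follow the terms of (0.507 + 0.493)^3.
P(M) = 0.507^3 = 0.130324
P(M+2) = 3 × 0.507^2 × 0.493^1 = 0.380175
P(M+4) = 3 × 0.507^1 × 0.493^2 = 0.369678
P(M+6) = 0.493^3 = 0.119823
The M+2 peak is largest (0.380175); scaling to 100 gives 34.28 : 100.00 : 97.24 : 31.52.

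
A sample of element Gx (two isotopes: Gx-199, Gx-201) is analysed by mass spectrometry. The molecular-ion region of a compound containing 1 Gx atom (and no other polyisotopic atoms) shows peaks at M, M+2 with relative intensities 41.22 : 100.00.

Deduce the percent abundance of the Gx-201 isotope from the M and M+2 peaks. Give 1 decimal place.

If p is the fraction of Gx that is Gx-199, then I(M+2)/I(M) = [C(1,1)·p^0·(1−p)] / p^1 = 1·(1−p)/p = 100.00/41.22 = 2.4260
(1−p)/p = 2.4260/1 = 2.4260  ⇒  p = 1/(1 + 2.4260) = 0.2919
Gx-199: 29.2%, Gx-201: 70.8%.

70.8%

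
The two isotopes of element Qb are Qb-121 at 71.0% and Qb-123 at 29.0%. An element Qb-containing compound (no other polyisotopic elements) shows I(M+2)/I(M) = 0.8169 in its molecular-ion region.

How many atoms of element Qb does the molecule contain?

2

For n independent Qb atoms, I(M+2)/I(M) = n · (abundance Qb-123) / (abundance Qb-121) = n · 0.290/0.710.
n = 0.8169 × 0.710/0.290 = 2.00 ≈ 2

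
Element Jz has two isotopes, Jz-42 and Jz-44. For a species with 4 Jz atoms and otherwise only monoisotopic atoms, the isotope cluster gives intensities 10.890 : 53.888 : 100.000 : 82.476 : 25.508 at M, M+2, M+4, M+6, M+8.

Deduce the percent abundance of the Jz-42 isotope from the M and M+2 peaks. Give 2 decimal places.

44.70%

If p is the fraction of Jz that is Jz-42, then I(M+2)/I(M) = [C(4,1)·p^3·(1−p)] / p^4 = 4·(1−p)/p = 53.888/10.890 = 4.9484
(1−p)/p = 4.9484/4 = 1.2371  ⇒  p = 1/(1 + 1.2371) = 0.4470
Jz-42: 44.70%, Jz-44: 55.30%.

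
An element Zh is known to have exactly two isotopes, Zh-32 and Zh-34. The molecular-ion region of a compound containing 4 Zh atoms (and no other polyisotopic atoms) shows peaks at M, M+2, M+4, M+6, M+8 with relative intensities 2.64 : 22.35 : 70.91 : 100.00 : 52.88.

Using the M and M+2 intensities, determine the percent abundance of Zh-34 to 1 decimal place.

67.9%

Write p for the Zh-32 fraction. I(M+2)/I(M) = [C(4,1)·p^3·(1−p)] / p^4 = 4·(1−p)/p = 22.35/2.64 = 8.4659
(1−p)/p = 8.4659/4 = 2.1165  ⇒  p = 1/(1 + 2.1165) = 0.3209
Zh-32: 32.1%, Zh-34: 67.9%.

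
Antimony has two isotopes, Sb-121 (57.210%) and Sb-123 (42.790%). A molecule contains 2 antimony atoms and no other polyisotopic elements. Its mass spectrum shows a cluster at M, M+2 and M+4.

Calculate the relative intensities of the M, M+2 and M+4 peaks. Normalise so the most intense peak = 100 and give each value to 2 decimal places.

Each Sb atom is independently Sb-121 (p = 0.57210) or Sb-123 (q = 0.42790); the cluster is the binomial expansion (p + q)^2.
P(M) = 0.57210^2 = 0.327298
P(M+2) = 2 × 0.57210^1 × 0.42790^1 = 0.489603
P(M+4) = 0.42790^2 = 0.183098
The M+2 peak is largest (0.489603); scaling to 100 gives 66.85 : 100.00 : 37.40.

66.85 : 100.00 : 37.40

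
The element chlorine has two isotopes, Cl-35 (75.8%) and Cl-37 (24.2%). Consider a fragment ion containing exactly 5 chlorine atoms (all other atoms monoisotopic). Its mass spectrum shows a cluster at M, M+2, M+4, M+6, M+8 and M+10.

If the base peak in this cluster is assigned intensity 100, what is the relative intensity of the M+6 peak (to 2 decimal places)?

20.39

(0.758 + 0.242)^5 gives M 0.2502, M+2 0.3994, M+4 0.2551, M+6 0.0814, M+8 0.0130, M+10 0.0008; the largest is M+2.
P(M+2) = C(5,1) × 0.758^4 × 0.242^1 = 5 × 0.33012379 × 0.2420 = 0.399450 (base)
P(M+6) = C(5,3) × 0.758^2 × 0.242^3 = 10 × 0.574564 × 0.01417249 = 0.081430
Relative intensity = 0.081430 / 0.399450 × 100 = 20.39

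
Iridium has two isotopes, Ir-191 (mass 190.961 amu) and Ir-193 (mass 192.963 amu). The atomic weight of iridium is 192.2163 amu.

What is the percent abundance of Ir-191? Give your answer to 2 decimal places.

With x = fraction of Ir-191 (so Ir-193 is 1 − x):
190.961·x + 192.963·(1 − x) = 192.2163
(190.961 − 192.963)·x = 192.2163 − 192.963
x = -0.7467 / -2.002 = 0.37298 → 37.30% Ir-191, 62.70% Ir-193.

37.30%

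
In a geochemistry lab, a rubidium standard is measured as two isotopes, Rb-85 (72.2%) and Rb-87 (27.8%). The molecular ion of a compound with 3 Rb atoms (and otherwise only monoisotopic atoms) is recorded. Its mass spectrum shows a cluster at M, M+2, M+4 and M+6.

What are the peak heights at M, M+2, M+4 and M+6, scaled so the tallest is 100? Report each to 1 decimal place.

86.6 : 100.0 : 38.5 : 4.9

Each Rb atom is independently Rb-85 (p = 0.722) or Rb-87 (q = 0.278); the cluster is the binomial expansion (p + q)^3.
P(M) = 0.722^3 = 0.376367
P(M+2) = 3 × 0.722^2 × 0.278^1 = 0.434751
P(M+4) = 3 × 0.722^1 × 0.278^2 = 0.167397
P(M+6) = 0.278^3 = 0.021485
The M+2 peak is largest (0.434751); scaling to 100 gives 86.6 : 100.0 : 38.5 : 4.9.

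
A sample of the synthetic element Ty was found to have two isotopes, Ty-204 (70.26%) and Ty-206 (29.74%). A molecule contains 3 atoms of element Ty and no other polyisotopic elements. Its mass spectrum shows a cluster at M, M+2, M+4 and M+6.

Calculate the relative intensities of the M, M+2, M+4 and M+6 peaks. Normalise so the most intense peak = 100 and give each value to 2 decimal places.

78.75 : 100.00 : 42.33 : 5.97

The 3 Ty atoms are independent, so intensities follow the terms of (0.7026 + 0.2974)^3.
P(M) = 0.7026^3 = 0.346836
P(M+2) = 3 × 0.7026^2 × 0.2974^1 = 0.440432
P(M+4) = 3 × 0.7026^1 × 0.2974^2 = 0.186428
P(M+6) = 0.2974^3 = 0.026304
The M+2 peak is largest (0.440432); scaling to 100 gives 78.75 : 100.00 : 42.33 : 5.97.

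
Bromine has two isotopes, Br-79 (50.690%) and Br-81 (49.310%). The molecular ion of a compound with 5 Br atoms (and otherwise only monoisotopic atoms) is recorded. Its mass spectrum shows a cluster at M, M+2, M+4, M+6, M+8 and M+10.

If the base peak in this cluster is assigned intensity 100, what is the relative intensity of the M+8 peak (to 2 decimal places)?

47.31

Term probabilities: M 0.0335, M+2 0.1628, M+4 0.3167, M+6 0.3081, M+8 0.1498, M+10 0.0292. Base peak = M+4.
P(M+4) = C(5,2) × 0.50690^3 × 0.49310^2 = 10 × 0.13024674 × 0.24314761 = 0.316692 (base)
P(M+8) = C(5,4) × 0.50690^1 × 0.49310^4 = 5 × 0.5069 × 0.05912076 = 0.149842
Relative intensity = 0.149842 / 0.316692 × 100 = 47.31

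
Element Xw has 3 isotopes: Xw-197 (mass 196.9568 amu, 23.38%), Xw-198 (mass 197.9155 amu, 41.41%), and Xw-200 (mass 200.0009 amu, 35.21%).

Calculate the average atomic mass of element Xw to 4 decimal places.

The abundance-weighted mean is 0.2338 × 196.9568 + 0.4141 × 197.9155 + 0.3521 × 200.0009
= 46.04850 + 81.95681 + 70.42032 = 198.42563 amu

198.4256 amu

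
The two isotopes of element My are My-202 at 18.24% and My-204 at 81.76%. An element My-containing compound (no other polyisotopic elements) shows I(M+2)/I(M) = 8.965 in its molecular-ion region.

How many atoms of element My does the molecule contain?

With n My atoms, P(M+2)/P(M) = C(n,1)·p^(n−1)q / p^n = n·q/p = n · 0.8176/0.1824.
n = 8.965 × 0.1824/0.8176 = 2.00 ≈ 2

2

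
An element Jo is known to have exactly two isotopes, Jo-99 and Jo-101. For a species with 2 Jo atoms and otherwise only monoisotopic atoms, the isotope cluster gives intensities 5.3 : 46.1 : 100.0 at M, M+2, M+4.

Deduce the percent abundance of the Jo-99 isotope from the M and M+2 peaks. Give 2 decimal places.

Write p for the Jo-99 fraction. I(M+2)/I(M) = [C(2,1)·p^1·(1−p)] / p^2 = 2·(1−p)/p = 46.1/5.3 = 8.6981
(1−p)/p = 8.6981/2 = 4.3491  ⇒  p = 1/(1 + 4.3491) = 0.1869
Jo-99: 18.69%, Jo-101: 81.31%.

18.69%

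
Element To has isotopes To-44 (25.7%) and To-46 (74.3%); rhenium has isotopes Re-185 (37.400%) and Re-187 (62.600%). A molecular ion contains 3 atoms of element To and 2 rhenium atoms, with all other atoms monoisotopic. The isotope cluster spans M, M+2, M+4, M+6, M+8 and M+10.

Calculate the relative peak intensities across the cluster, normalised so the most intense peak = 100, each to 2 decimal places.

0.66 : 7.95 : 37.65 : 87.60 : 100.00 : 44.79

Element To pattern (n=3): 0.01697459 : 0.14722322 : 0.42562978 : 0.41017241
Rhenium pattern (n=2): 0.139876 : 0.468248 : 0.391876
Convolve the two distributions (both contribute in 2-u steps):
  M: 0.01697459×0.139876 = 0.002374
  M+2: 0.01697459×0.468248 + 0.14722322×0.139876 = 0.028541
  M+4: 0.01697459×0.391876 + 0.14722322×0.468248 + 0.42562978×0.139876 = 0.135124
  M+6: 0.14722322×0.391876 + 0.42562978×0.468248 + 0.41017241×0.139876 = 0.314367
  M+8: 0.42562978×0.391876 + 0.41017241×0.468248 = 0.358857
  M+10: 0.41017241×0.391876 = 0.160737
Scale to base peak (0.358857) = 100: 0.66 : 7.95 : 37.65 : 87.60 : 100.00 : 44.79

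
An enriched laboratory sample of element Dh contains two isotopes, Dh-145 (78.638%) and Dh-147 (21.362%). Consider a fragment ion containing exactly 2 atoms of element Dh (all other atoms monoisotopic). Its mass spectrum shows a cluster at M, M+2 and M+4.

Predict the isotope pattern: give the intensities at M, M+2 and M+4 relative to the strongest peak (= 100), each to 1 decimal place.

Each Dh atom is independently Dh-145 (p = 0.78638) or Dh-147 (q = 0.21362); the cluster is the binomial expansion (p + q)^2.
P(M) = 0.78638^2 = 0.618394
P(M+2) = 2 × 0.78638^1 × 0.21362^1 = 0.335973
P(M+4) = 0.21362^2 = 0.045634
The M peak is largest (0.618394); scaling to 100 gives 100.0 : 54.3 : 7.4.

100.0 : 54.3 : 7.4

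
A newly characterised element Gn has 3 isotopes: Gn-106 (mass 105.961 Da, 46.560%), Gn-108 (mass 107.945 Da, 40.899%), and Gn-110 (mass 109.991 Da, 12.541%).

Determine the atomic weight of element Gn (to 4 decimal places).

Average mass = Σ (abundance × isotope mass) = 0.46560 × 105.961 + 0.40899 × 107.945 + 0.12541 × 109.991
= 49.33544 + 44.14843 + 13.79397 = 107.27784 Da

107.2778 Da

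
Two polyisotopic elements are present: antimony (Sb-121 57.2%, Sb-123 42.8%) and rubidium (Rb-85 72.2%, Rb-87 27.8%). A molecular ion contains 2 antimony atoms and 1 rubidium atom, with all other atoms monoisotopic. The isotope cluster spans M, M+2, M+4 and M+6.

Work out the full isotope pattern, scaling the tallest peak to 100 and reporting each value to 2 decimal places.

Antimony pattern (n=2): 0.327184 : 0.489632 : 0.183184
Rubidium pattern (n=1): 0.7220 : 0.2780
Convolve the two distributions (both contribute in 2-u steps):
  M: 0.327184×0.7220 = 0.236227
  M+2: 0.327184×0.2780 + 0.489632×0.7220 = 0.444471
  M+4: 0.489632×0.2780 + 0.183184×0.7220 = 0.268377
  M+6: 0.183184×0.2780 = 0.050925
Scale to base peak (0.444471) = 100: 53.15 : 100.00 : 60.38 : 11.46

53.15 : 100.00 : 60.38 : 11.46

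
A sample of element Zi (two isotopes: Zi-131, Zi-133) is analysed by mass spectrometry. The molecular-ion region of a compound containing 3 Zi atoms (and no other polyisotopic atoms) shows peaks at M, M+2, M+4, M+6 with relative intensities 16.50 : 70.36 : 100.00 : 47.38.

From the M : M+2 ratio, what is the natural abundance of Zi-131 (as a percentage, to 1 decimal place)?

Let p = fractional abundance of Zi-131. I(M+2)/I(M) = [C(3,1)·p^2·(1−p)] / p^3 = 3·(1−p)/p = 70.36/16.50 = 4.2642
(1−p)/p = 4.2642/3 = 1.4214  ⇒  p = 1/(1 + 1.4214) = 0.4130
Zi-131: 41.3%, Zi-133: 58.7%.

41.3%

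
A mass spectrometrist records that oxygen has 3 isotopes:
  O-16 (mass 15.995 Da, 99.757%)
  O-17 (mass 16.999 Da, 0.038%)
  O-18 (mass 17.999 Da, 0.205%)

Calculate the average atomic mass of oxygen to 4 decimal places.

15.9995 Da

Weight each isotope mass by its fractional abundance: 0.99757 × 15.995 + 0.00038 × 16.999 + 0.00205 × 17.999
= 15.95613 + 0.00646 + 0.03690 = 15.99949 Da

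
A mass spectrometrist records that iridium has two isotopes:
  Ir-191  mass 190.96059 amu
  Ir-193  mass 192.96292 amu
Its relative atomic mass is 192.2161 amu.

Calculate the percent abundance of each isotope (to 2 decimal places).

Ir-191: 37.30%, Ir-193: 62.70%

Let x be the fractional abundance of Ir-191; then Ir-193 has abundance 1 − x.
190.96059·x + 192.96292·(1 − x) = 192.2161
(190.96059 − 192.96292)·x = 192.2161 − 192.96292
x = -0.74682 / -2.00233 = 0.37298 → 37.30% Ir-191, 62.70% Ir-193.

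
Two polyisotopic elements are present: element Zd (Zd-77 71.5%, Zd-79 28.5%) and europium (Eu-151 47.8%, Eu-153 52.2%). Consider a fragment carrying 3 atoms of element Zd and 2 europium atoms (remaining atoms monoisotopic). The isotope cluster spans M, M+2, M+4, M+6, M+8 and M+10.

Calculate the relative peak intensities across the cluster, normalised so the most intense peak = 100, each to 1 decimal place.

23.4 : 79.0 : 100.0 : 59.1 : 16.5 : 1.8

Element Zd pattern (n=3): 0.36552587 : 0.43709737 : 0.17422763 : 0.02314913
Europium pattern (n=2): 0.228484 : 0.499032 : 0.272484
Convolve the two distributions (both contribute in 2-u steps):
  M: 0.36552587×0.228484 = 0.083517
  M+2: 0.36552587×0.499032 + 0.43709737×0.228484 = 0.282279
  M+4: 0.36552587×0.272484 + 0.43709737×0.499032 + 0.17422763×0.228484 = 0.357534
  M+6: 0.43709737×0.272484 + 0.17422763×0.499032 + 0.02314913×0.228484 = 0.211336
  M+8: 0.17422763×0.272484 + 0.02314913×0.499032 = 0.059026
  M+10: 0.02314913×0.272484 = 0.006308
Scale to base peak (0.357534) = 100: 23.4 : 79.0 : 100.0 : 59.1 : 16.5 : 1.8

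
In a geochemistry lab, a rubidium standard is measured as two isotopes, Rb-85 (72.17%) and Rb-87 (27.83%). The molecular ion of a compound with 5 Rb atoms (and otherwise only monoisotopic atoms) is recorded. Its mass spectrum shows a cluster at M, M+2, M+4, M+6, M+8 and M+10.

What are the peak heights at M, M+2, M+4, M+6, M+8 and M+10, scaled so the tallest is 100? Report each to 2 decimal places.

The 5 Rb atoms are independent, so intensities follow the terms of (0.7217 + 0.2783)^5.
P(M) = 0.7217^5 = 0.195787
P(M+2) = 5 × 0.7217^4 × 0.2783^1 = 0.377494
P(M+4) = 10 × 0.7217^3 × 0.2783^2 = 0.291136
P(M+6) = 10 × 0.7217^2 × 0.2783^3 = 0.112267
P(M+8) = 5 × 0.7217^1 × 0.2783^4 = 0.021646
P(M+10) = 0.2783^5 = 0.001669
The M+2 peak is largest (0.377494); scaling to 100 gives 51.86 : 100.00 : 77.12 : 29.74 : 5.73 : 0.44.

51.86 : 100.00 : 77.12 : 29.74 : 5.73 : 0.44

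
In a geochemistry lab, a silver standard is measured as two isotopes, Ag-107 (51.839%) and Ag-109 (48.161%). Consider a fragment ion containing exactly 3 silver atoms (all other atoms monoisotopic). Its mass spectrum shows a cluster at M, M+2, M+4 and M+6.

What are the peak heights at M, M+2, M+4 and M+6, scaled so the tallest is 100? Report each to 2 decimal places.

Each Ag atom is independently Ag-107 (p = 0.51839) or Ag-109 (q = 0.48161); the cluster is the binomial expansion (p + q)^3.
P(M) = 0.51839^3 = 0.139306
P(M+2) = 3 × 0.51839^2 × 0.48161^1 = 0.388267
P(M+4) = 3 × 0.51839^1 × 0.48161^2 = 0.360719
P(M+6) = 0.48161^3 = 0.111709
The M+2 peak is largest (0.388267); scaling to 100 gives 35.88 : 100.00 : 92.90 : 28.77.

35.88 : 100.00 : 92.90 : 28.77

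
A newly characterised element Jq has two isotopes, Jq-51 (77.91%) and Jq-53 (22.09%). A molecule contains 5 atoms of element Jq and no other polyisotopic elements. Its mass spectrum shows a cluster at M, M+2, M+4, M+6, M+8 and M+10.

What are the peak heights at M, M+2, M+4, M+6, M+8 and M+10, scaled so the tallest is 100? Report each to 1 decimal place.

The 5 Jq atoms are independent, so intensities follow the terms of (0.7791 + 0.2209)^5.
P(M) = 0.7791^5 = 0.287056
P(M+2) = 5 × 0.7791^4 × 0.2209^1 = 0.406948
P(M+4) = 10 × 0.7791^3 × 0.2209^2 = 0.230766
P(M+6) = 10 × 0.7791^2 × 0.2209^3 = 0.065429
P(M+8) = 5 × 0.7791^1 × 0.2209^4 = 0.009276
P(M+10) = 0.2209^5 = 0.000526
The M+2 peak is largest (0.406948); scaling to 100 gives 70.5 : 100.0 : 56.7 : 16.1 : 2.3 : 0.1.

70.5 : 100.0 : 56.7 : 16.1 : 2.3 : 0.1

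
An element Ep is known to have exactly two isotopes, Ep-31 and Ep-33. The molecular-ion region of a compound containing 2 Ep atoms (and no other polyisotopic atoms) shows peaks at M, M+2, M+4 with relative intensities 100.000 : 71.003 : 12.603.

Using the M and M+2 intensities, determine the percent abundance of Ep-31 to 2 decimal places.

73.80%

If p is the fraction of Ep that is Ep-31, then I(M+2)/I(M) = [C(2,1)·p^1·(1−p)] / p^2 = 2·(1−p)/p = 71.003/100.000 = 0.7100
(1−p)/p = 0.7100/2 = 0.3550  ⇒  p = 1/(1 + 0.3550) = 0.7380
Ep-31: 73.80%, Ep-33: 26.20%.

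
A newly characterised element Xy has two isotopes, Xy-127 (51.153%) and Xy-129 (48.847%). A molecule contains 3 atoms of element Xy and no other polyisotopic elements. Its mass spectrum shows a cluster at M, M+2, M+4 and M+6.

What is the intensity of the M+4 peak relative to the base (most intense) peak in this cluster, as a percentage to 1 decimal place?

95.5%

Term probabilities: M 0.1338, M+2 0.3834, M+4 0.3662, M+6 0.1166. Base peak = M+2.
P(M+2) = C(3,1) × 0.51153^2 × 0.48847^1 = 3 × 0.26166294 × 0.48847 = 0.383443 (base)
P(M+4) = C(3,2) × 0.51153^1 × 0.48847^2 = 3 × 0.51153 × 0.23860294 = 0.366158
Relative intensity = 0.366158 / 0.383443 × 100 = 95.5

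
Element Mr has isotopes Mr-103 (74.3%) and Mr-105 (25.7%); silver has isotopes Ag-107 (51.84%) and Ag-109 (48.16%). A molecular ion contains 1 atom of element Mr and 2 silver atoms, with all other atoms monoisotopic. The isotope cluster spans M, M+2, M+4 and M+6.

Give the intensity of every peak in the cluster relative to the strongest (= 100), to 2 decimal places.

Element Mr pattern (n=1): 0.7430 : 0.2570
Silver pattern (n=2): 0.26873856 : 0.49932288 : 0.23193856
Convolve the two distributions (both contribute in 2-u steps):
  M: 0.7430×0.26873856 = 0.199673
  M+2: 0.7430×0.49932288 + 0.2570×0.26873856 = 0.440063
  M+4: 0.7430×0.23193856 + 0.2570×0.49932288 = 0.300656
  M+6: 0.2570×0.23193856 = 0.059608
Scale to base peak (0.440063) = 100: 45.37 : 100.00 : 68.32 : 13.55

45.37 : 100.00 : 68.32 : 13.55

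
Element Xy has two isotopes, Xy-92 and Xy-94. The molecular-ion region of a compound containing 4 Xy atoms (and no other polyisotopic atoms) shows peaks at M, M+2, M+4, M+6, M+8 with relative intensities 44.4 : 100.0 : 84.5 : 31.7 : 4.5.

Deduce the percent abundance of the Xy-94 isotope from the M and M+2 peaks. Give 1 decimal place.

Let p = fractional abundance of Xy-92. I(M+2)/I(M) = [C(4,1)·p^3·(1−p)] / p^4 = 4·(1−p)/p = 100.0/44.4 = 2.2523
(1−p)/p = 2.2523/4 = 0.5631  ⇒  p = 1/(1 + 0.5631) = 0.6398
Xy-92: 64.0%, Xy-94: 36.0%.

36.0%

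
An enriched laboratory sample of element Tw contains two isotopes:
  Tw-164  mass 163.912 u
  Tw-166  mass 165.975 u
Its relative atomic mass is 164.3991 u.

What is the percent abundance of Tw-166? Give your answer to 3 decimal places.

Let x be the fractional abundance of Tw-164; then Tw-166 has abundance 1 − x.
163.912·x + 165.975·(1 − x) = 164.3991
(163.912 − 165.975)·x = 164.3991 − 165.975
x = -1.5759 / -2.063 = 0.76389 → 76.389% Tw-164, 23.611% Tw-166.

23.611%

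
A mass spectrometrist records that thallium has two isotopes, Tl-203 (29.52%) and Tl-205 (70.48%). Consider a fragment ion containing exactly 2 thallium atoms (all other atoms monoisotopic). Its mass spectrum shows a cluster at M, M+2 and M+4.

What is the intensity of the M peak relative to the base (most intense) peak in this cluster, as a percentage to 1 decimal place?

17.5%

Binomial terms of (0.2952 + 0.7048)^2: M 0.0871, M+2 0.4161, M+4 0.4967 → M+4 is the base peak.
P(M+4) = C(2,2) × 0.2952^0 × 0.7048^2 = 1 × 1.0000 × 0.49674304 = 0.496743 (base)
P(M) = C(2,0) × 0.2952^2 × 0.7048^0 = 1 × 0.08714304 × 1.0000 = 0.087143
Relative intensity = 0.087143 / 0.496743 × 100 = 17.5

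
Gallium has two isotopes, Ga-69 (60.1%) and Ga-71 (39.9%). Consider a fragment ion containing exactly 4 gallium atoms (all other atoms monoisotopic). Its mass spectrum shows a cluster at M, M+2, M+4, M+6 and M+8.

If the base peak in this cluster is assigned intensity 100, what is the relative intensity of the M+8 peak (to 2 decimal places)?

7.32

(0.601 + 0.399)^4 gives M 0.1305, M+2 0.3465, M+4 0.3450, M+6 0.1527, M+8 0.0253; the largest is M+2.
P(M+2) = C(4,1) × 0.601^3 × 0.399^1 = 4 × 0.2170818 × 0.3990 = 0.346463 (base)
P(M+8) = C(4,4) × 0.601^0 × 0.399^4 = 1 × 1.0000 × 0.02534496 = 0.025345
Relative intensity = 0.025345 / 0.346463 × 100 = 7.32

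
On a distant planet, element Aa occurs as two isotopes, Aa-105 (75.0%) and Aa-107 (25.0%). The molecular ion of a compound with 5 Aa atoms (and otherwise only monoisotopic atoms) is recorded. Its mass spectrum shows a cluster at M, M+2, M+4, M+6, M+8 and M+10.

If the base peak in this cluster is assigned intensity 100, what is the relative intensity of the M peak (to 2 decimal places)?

60.00

Binomial terms of (0.750 + 0.250)^5: M 0.2373, M+2 0.3955, M+4 0.2637, M+6 0.0879, M+8 0.0146, M+10 0.0010 → M+2 is the base peak.
P(M+2) = C(5,1) × 0.750^4 × 0.250^1 = 5 × 0.31640625 × 0.2500 = 0.395508 (base)
P(M) = C(5,0) × 0.750^5 × 0.250^0 = 1 × 0.23730469 × 1.0000 = 0.237305
Relative intensity = 0.237305 / 0.395508 × 100 = 60.00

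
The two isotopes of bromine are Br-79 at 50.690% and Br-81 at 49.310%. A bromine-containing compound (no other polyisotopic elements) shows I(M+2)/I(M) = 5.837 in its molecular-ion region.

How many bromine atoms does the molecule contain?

6

The M+2/M ratio from n Br atoms is n · q/p = n · 0.49310/0.50690.
n = 5.837 × 0.50690/0.49310 = 6.00 ≈ 6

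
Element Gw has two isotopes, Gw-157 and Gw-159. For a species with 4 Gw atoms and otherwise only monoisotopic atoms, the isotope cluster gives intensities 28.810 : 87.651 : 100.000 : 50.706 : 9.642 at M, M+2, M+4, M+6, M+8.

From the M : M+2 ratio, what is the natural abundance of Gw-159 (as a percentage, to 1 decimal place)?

If p is the fraction of Gw that is Gw-157, then I(M+2)/I(M) = [C(4,1)·p^3·(1−p)] / p^4 = 4·(1−p)/p = 87.651/28.810 = 3.0424
(1−p)/p = 3.0424/4 = 0.7606  ⇒  p = 1/(1 + 0.7606) = 0.5680
Gw-157: 56.8%, Gw-159: 43.2%.

43.2%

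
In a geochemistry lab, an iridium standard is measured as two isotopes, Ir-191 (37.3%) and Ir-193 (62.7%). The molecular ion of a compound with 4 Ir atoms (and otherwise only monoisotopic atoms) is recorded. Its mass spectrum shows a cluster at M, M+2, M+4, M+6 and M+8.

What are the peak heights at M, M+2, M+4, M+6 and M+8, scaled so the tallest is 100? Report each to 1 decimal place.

5.3 : 35.4 : 89.2 : 100.0 : 42.0

The 4 Ir atoms are independent, so intensities follow the terms of (0.373 + 0.627)^4.
P(M) = 0.373^4 = 0.019357
P(M+2) = 4 × 0.373^3 × 0.627^1 = 0.130153
P(M+4) = 6 × 0.373^2 × 0.627^2 = 0.328174
P(M+6) = 4 × 0.373^1 × 0.627^3 = 0.367766
P(M+8) = 0.627^4 = 0.154550
The M+6 peak is largest (0.367766); scaling to 100 gives 5.3 : 35.4 : 89.2 : 100.0 : 42.0.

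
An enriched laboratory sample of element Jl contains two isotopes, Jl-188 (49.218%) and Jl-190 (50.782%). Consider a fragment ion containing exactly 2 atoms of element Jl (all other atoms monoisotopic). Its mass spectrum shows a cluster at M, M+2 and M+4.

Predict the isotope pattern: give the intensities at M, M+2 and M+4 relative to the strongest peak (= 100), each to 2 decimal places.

48.46 : 100.00 : 51.59

The 2 Jl atoms are independent, so intensities follow the terms of (0.49218 + 0.50782)^2.
P(M) = 0.49218^2 = 0.242241
P(M+2) = 2 × 0.49218^1 × 0.50782^1 = 0.499878
P(M+4) = 0.50782^2 = 0.257881
The M+2 peak is largest (0.499878); scaling to 100 gives 48.46 : 100.00 : 51.59.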